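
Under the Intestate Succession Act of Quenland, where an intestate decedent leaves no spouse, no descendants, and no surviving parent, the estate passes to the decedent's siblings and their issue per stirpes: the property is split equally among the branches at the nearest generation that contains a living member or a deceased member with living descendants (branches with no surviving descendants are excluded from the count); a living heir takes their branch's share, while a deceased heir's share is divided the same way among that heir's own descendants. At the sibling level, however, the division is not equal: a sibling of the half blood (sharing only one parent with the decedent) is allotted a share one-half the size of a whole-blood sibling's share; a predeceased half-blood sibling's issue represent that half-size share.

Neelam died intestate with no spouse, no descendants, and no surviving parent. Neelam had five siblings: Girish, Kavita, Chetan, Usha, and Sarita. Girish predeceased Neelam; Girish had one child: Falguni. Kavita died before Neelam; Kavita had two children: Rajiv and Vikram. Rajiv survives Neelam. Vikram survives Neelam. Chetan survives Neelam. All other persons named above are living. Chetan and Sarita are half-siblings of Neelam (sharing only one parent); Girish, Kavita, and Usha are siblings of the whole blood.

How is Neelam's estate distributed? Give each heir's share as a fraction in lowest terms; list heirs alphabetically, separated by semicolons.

No spouse, descendants, or parent survives, so the estate passes to Neelam's siblings per stirpes.
Half-blood siblings count for one-half the weight of whole-blood siblings at the initial division.
Dividing 1 in proportion to weights (total weight 4): Girish (weight 1) → 1/4; Kavita (weight 1) → 1/4; Chetan (weight 1/2) → 1/8; Usha (weight 1) → 1/4; Sarita (weight 1/2) → 1/8.
Girish predeceased; the 1/4 allotted to Girish's branch passes to Girish's issue by representation.
Falguni is the sole taker at this level and receives the full 1/4.
Kavita predeceased; the 1/4 allotted to Kavita's branch passes to Kavita's issue by representation.
The 1/4 is divided into 2 equal shares of 1/8 among Rajiv, Vikram.
Rajiv is living and takes 1/8.
Vikram is living and takes 1/8.
Chetan is living and takes 1/8.
Usha is living and takes 1/4.
Sarita is living and takes 1/8.

Chetan 1/8; Falguni 1/4; Rajiv 1/8; Sarita 1/8; Usha 1/4; Vikram 1/8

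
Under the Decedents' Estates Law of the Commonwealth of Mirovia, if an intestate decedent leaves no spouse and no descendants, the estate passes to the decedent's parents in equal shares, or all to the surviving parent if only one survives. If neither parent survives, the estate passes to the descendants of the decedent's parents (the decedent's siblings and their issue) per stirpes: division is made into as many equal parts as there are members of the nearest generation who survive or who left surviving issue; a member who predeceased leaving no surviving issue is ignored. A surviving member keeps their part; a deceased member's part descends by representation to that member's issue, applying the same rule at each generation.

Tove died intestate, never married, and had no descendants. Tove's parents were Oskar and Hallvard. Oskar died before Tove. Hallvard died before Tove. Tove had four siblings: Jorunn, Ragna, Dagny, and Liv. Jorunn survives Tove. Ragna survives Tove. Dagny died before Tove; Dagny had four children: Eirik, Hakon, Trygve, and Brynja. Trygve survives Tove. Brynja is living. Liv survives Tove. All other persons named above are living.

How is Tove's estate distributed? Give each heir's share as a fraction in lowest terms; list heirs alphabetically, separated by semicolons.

Brynja 1/16; Eirik 1/16; Hakon 1/16; Jorunn 1/4; Liv 1/4; Ragna 1/4; Trygve 1/16

Neither parent survives and there are no descendants, so the estate passes to Tove's siblings and their issue per stirpes.
The estate is divided into 4 equal shares of 1/4 among Jorunn, Ragna, Dagny, Liv.
Jorunn is living and takes 1/4.
Ragna is living and takes 1/4.
Dagny predeceased; the 1/4 allotted to Dagny's branch passes to Dagny's issue by representation.
The 1/4 is divided into 4 equal shares of 1/16 among Eirik, Hakon, Trygve, Brynja.
Eirik is living and takes 1/16.
Hakon is living and takes 1/16.
Trygve is living and takes 1/16.
Brynja is living and takes 1/16.
Liv is living and takes 1/4.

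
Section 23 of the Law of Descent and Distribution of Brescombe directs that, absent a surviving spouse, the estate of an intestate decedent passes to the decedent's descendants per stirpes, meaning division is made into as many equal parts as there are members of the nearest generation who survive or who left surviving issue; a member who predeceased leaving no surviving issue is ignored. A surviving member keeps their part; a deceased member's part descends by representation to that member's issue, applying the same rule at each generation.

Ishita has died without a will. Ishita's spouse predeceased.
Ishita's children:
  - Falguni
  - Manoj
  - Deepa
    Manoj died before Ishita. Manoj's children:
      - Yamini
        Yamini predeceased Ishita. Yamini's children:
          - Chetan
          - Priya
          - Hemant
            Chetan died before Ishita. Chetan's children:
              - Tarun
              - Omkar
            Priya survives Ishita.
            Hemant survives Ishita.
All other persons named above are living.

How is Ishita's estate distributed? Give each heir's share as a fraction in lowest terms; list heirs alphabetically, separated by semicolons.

Deepa 1/3; Falguni 1/3; Hemant 1/9; Omkar 1/18; Priya 1/9; Tarun 1/18

There is no surviving spouse, so the entire estate passes to Ishita's descendants per stirpes.
The estate is divided into 3 equal shares of 1/3 among Falguni, Manoj, Deepa.
Falguni is living and takes 1/3.
Manoj predeceased; the 1/3 allotted to Manoj's branch passes to Manoj's issue by representation.
Yamini's line is the sole branch at this level, so the full 1/3 passes to Yamini's issue by representation.
The 1/3 is divided into 3 equal shares of 1/9 among Chetan, Priya, Hemant.
Chetan predeceased; the 1/9 allotted to Chetan's branch passes to Chetan's issue by representation.
The 1/9 is divided into 2 equal shares of 1/18 among Tarun, Omkar.
Tarun is living and takes 1/18.
Omkar is living and takes 1/18.
Priya is living and takes 1/9.
Hemant is living and takes 1/9.
Deepa is living and takes 1/3.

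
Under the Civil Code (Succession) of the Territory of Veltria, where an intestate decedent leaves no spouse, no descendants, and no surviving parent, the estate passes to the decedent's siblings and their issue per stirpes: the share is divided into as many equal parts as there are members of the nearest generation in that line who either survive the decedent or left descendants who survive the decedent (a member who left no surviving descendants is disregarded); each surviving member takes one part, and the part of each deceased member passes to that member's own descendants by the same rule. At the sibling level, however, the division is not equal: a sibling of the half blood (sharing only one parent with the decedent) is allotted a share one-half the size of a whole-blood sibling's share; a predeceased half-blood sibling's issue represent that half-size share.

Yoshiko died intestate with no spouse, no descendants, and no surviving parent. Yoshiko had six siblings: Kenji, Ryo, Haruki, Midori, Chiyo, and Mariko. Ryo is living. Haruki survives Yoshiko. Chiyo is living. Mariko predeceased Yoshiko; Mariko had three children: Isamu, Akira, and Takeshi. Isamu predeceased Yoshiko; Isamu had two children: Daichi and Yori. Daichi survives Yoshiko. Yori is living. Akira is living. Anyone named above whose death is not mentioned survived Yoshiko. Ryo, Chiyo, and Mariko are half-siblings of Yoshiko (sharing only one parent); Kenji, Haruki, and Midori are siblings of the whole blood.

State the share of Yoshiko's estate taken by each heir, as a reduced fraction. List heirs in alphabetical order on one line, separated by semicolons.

No spouse, descendants, or parent survives, so the estate passes to Yoshiko's siblings per stirpes.
Half-blood siblings count for one-half the weight of whole-blood siblings at the initial division.
Dividing 1 in proportion to weights (total weight 9/2): Kenji (weight 1) → 2/9; Ryo (weight 1/2) → 1/9; Haruki (weight 1) → 2/9; Midori (weight 1) → 2/9; Chiyo (weight 1/2) → 1/9; Mariko (weight 1/2) → 1/9.
Kenji is living and takes 2/9.
Ryo is living and takes 1/9.
Haruki is living and takes 2/9.
Midori is living and takes 2/9.
Chiyo is living and takes 1/9.
Mariko predeceased; the 1/9 allotted to Mariko's branch passes to Mariko's issue by representation.
The 1/9 is divided into 3 equal shares of 1/27 among Isamu, Akira, Takeshi.
Isamu predeceased; the 1/27 allotted to Isamu's branch passes to Isamu's issue by representation.
The 1/27 is divided into 2 equal shares of 1/54 among Daichi, Yori.
Daichi is living and takes 1/54.
Yori is living and takes 1/54.
Akira is living and takes 1/27.
Takeshi is living and takes 1/27.

Akira 1/27; Chiyo 1/9; Daichi 1/54; Haruki 2/9; Kenji 2/9; Midori 2/9; Ryo 1/9; Takeshi 1/27; Yori 1/54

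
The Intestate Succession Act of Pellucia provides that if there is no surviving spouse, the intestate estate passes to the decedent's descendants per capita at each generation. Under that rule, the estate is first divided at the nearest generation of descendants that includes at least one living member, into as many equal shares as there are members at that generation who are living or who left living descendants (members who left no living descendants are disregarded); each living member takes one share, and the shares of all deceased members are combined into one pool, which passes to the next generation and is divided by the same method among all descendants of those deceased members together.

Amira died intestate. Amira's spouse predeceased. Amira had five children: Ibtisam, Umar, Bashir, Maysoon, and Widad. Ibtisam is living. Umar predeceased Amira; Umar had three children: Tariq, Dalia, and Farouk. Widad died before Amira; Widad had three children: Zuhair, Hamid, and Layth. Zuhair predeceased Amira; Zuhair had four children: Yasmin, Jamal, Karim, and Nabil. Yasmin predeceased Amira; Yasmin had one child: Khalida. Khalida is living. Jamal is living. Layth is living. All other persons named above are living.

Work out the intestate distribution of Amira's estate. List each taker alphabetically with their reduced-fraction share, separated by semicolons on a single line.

Bashir 1/5; Dalia 1/15; Farouk 1/15; Hamid 1/15; Ibtisam 1/5; Jamal 1/60; Karim 1/60; Khalida 1/60; Layth 1/15; Maysoon 1/5; Nabil 1/60; Tariq 1/15

There is no surviving spouse, so the entire estate passes to Amira's descendants per capita at each generation.
At generation 1 (Ibtisam, Umar, Bashir, Maysoon, Widad) there are 5 shares of (1)/5 = 1/5 each.
Living: Ibtisam, Bashir, and Maysoon — each takes 1/5.
Deceased: Umar and Widad. Their combined 2/5 is pooled and carried to generation 2.
At generation 2 (Tariq, Dalia, Farouk, Zuhair, Hamid, Layth) there are 6 shares of (2/5)/6 = 1/15 each.
Living: Tariq, Dalia, Farouk, Hamid, and Layth — each takes 1/15.
Deceased: Zuhair. That 1/15 share is carried to generation 3.
At generation 3 (Yasmin, Jamal, Karim, Nabil) there are 4 shares of (1/15)/4 = 1/60 each.
Living: Jamal, Karim, and Nabil — each takes 1/60.
Deceased: Yasmin. That 1/60 share is carried to generation 4.
At generation 4 (Khalida) there are 1 shares of (1/60)/1 = 1/60 each.
Living: Khalida — each takes 1/60.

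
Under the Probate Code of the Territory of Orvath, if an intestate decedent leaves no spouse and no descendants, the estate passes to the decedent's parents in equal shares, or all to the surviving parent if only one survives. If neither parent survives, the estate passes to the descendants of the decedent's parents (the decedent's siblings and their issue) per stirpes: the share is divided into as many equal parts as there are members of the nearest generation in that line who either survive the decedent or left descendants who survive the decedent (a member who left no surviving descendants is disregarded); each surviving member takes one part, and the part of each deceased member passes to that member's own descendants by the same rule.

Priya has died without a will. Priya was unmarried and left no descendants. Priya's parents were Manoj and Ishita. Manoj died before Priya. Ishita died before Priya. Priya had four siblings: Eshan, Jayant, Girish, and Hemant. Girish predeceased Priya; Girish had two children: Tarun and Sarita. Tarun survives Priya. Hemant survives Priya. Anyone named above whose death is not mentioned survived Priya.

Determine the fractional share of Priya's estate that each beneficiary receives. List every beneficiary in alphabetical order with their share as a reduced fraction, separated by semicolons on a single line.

Eshan 1/4; Hemant 1/4; Jayant 1/4; Sarita 1/8; Tarun 1/8

Neither parent survives and there are no descendants, so the estate passes to Priya's siblings and their issue per stirpes.
The estate is divided into 4 equal shares of 1/4 among Eshan, Jayant, Girish, Hemant.
Eshan is living and takes 1/4.
Jayant is living and takes 1/4.
Girish predeceased; the 1/4 allotted to Girish's branch passes to Girish's issue by representation.
The 1/4 is divided into 2 equal shares of 1/8 among Tarun, Sarita.
Tarun is living and takes 1/8.
Sarita is living and takes 1/8.
Hemant is living and takes 1/4.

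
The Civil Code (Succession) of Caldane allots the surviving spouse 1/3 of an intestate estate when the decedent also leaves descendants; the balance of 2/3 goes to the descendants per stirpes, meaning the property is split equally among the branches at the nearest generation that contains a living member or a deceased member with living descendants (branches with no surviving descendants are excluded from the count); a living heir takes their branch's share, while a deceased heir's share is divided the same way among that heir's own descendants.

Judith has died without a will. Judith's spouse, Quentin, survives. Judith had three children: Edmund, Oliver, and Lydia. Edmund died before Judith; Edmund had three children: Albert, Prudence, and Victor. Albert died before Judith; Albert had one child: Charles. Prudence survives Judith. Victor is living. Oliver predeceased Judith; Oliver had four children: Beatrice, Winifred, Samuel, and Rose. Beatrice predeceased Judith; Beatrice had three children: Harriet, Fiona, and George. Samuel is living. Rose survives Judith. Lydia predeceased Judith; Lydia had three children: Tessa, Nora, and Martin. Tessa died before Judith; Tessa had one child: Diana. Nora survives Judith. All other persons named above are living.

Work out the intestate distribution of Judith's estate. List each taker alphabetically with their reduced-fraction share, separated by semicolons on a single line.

Quentin, as surviving spouse, takes 1/3.
The remaining 2/3 passes to Judith's descendants per stirpes.
The 2/3 is divided into 3 equal shares of 2/9 among Edmund, Oliver, Lydia.
Edmund predeceased; the 2/9 allotted to Edmund's branch passes to Edmund's issue by representation.
The 2/9 is divided into 3 equal shares of 2/27 among Albert, Prudence, Victor.
Albert predeceased; the 2/27 allotted to Albert's branch passes to Albert's issue by representation.
Charles is the sole taker at this level and receives the full 2/27.
Prudence is living and takes 2/27.
Victor is living and takes 2/27.
Oliver predeceased; the 2/9 allotted to Oliver's branch passes to Oliver's issue by representation.
The 2/9 is divided into 4 equal shares of 1/18 among Beatrice, Winifred, Samuel, Rose.
Beatrice predeceased; the 1/18 allotted to Beatrice's branch passes to Beatrice's issue by representation.
The 1/18 is divided into 3 equal shares of 1/54 among Harriet, Fiona, George.
Harriet is living and takes 1/54.
Fiona is living and takes 1/54.
George is living and takes 1/54.
Winifred is living and takes 1/18.
Samuel is living and takes 1/18.
Rose is living and takes 1/18.
Lydia predeceased; the 2/9 allotted to Lydia's branch passes to Lydia's issue by representation.
The 2/9 is divided into 3 equal shares of 2/27 among Tessa, Nora, Martin.
Tessa predeceased; the 2/27 allotted to Tessa's branch passes to Tessa's issue by representation.
Diana is the sole taker at this level and receives the full 2/27.
Nora is living and takes 2/27.
Martin is living and takes 2/27.

Charles 2/27; Diana 2/27; Fiona 1/54; George 1/54; Harriet 1/54; Martin 2/27; Nora 2/27; Prudence 2/27; Quentin 1/3; Rose 1/18; Samuel 1/18; Victor 2/27; Winifred 1/18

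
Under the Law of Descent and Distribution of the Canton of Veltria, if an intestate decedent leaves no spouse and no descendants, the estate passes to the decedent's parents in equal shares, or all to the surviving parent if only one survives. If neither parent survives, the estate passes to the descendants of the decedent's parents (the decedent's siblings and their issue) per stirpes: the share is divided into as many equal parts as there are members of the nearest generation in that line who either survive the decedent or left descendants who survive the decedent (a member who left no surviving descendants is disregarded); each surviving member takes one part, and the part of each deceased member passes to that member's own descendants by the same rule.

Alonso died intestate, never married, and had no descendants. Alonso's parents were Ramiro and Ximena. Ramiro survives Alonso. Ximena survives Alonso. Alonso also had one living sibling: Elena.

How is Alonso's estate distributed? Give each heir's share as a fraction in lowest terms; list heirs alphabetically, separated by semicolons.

Ramiro 1/2; Ximena 1/2

Both parents survive, so Ramiro and Ximena each take 1/2. The siblings take nothing because a surviving parent has priority.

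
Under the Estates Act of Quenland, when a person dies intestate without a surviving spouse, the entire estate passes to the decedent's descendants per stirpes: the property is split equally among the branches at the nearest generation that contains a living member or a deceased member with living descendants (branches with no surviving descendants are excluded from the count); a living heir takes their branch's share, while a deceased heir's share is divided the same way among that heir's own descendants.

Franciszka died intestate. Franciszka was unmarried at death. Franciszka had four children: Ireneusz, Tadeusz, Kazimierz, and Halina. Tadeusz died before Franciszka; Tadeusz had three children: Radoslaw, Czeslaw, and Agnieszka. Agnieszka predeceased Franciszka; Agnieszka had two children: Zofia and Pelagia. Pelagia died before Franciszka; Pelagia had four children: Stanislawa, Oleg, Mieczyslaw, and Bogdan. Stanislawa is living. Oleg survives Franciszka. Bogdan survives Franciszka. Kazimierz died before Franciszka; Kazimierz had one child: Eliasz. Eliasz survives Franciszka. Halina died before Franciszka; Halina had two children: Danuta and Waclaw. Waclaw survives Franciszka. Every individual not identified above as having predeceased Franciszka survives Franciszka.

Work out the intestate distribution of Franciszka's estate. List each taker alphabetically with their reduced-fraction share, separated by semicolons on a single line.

There is no surviving spouse, so the entire estate passes to Franciszka's descendants per stirpes.
The estate is divided into 4 equal shares of 1/4 among Ireneusz, Tadeusz, Kazimierz, Halina.
Ireneusz is living and takes 1/4.
Tadeusz predeceased; the 1/4 allotted to Tadeusz's branch passes to Tadeusz's issue by representation.
The 1/4 is divided into 3 equal shares of 1/12 among Radoslaw, Czeslaw, Agnieszka.
Radoslaw is living and takes 1/12.
Czeslaw is living and takes 1/12.
Agnieszka predeceased; the 1/12 allotted to Agnieszka's branch passes to Agnieszka's issue by representation.
The 1/12 is divided into 2 equal shares of 1/24 among Zofia, Pelagia.
Zofia is living and takes 1/24.
Pelagia predeceased; the 1/24 allotted to Pelagia's branch passes to Pelagia's issue by representation.
The 1/24 is divided into 4 equal shares of 1/96 among Stanislawa, Oleg, Mieczyslaw, Bogdan.
Stanislawa is living and takes 1/96.
Oleg is living and takes 1/96.
Mieczyslaw is living and takes 1/96.
Bogdan is living and takes 1/96.
Kazimierz predeceased; the 1/4 allotted to Kazimierz's branch passes to Kazimierz's issue by representation.
Eliasz is the sole taker at this level and receives the full 1/4.
Halina predeceased; the 1/4 allotted to Halina's branch passes to Halina's issue by representation.
The 1/4 is divided into 2 equal shares of 1/8 among Danuta, Waclaw.
Danuta is living and takes 1/8.
Waclaw is living and takes 1/8.

Bogdan 1/96; Czeslaw 1/12; Danuta 1/8; Eliasz 1/4; Ireneusz 1/4; Mieczyslaw 1/96; Oleg 1/96; Radoslaw 1/12; Stanislawa 1/96; Waclaw 1/8; Zofia 1/24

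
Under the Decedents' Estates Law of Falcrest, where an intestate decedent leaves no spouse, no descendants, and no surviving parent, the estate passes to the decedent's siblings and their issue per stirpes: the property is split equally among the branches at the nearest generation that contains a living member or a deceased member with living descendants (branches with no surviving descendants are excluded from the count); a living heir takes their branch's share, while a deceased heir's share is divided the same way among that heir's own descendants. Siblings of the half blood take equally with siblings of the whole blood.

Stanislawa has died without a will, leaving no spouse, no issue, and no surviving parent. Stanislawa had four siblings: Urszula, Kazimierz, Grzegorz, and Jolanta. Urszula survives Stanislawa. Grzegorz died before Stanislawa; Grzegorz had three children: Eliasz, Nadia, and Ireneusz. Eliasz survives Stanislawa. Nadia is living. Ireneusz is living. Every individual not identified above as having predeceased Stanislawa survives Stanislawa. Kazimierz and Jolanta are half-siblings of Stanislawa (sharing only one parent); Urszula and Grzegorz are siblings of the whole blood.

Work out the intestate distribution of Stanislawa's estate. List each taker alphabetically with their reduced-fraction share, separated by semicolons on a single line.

No spouse, descendants, or parent survives, so the estate passes to Stanislawa's siblings per stirpes.
Half-blood and whole-blood siblings take equally under the stated rule.
The estate is divided into 4 equal shares of 1/4 among Urszula, Kazimierz, Grzegorz, Jolanta.
Urszula is living and takes 1/4.
Kazimierz is living and takes 1/4.
Grzegorz predeceased; the 1/4 allotted to Grzegorz's branch passes to Grzegorz's issue by representation.
The 1/4 is divided into 3 equal shares of 1/12 among Eliasz, Nadia, Ireneusz.
Eliasz is living and takes 1/12.
Nadia is living and takes 1/12.
Ireneusz is living and takes 1/12.
Jolanta is living and takes 1/4.

Eliasz 1/12; Ireneusz 1/12; Jolanta 1/4; Kazimierz 1/4; Nadia 1/12; Urszula 1/4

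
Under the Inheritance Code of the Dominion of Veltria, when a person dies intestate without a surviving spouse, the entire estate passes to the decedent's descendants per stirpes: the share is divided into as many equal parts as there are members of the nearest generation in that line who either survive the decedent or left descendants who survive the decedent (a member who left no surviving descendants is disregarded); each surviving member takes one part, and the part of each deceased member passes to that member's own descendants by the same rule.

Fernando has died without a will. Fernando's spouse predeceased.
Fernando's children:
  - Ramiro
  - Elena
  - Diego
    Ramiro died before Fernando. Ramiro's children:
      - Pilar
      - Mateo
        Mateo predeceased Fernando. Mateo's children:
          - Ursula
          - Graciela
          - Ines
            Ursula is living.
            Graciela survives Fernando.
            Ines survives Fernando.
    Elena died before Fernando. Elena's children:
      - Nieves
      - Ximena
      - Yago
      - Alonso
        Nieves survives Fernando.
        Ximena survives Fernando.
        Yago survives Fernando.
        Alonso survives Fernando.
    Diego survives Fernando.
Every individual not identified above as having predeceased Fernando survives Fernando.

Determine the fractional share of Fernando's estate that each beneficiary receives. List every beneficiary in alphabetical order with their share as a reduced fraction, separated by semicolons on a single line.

There is no surviving spouse, so the entire estate passes to Fernando's descendants per stirpes.
The estate is divided into 3 equal shares of 1/3 among Ramiro, Elena, Diego.
Ramiro predeceased; the 1/3 allotted to Ramiro's branch passes to Ramiro's issue by representation.
The 1/3 is divided into 2 equal shares of 1/6 among Pilar, Mateo.
Pilar is living and takes 1/6.
Mateo predeceased; the 1/6 allotted to Mateo's branch passes to Mateo's issue by representation.
The 1/6 is divided into 3 equal shares of 1/18 among Ursula, Graciela, Ines.
Ursula is living and takes 1/18.
Graciela is living and takes 1/18.
Ines is living and takes 1/18.
Elena predeceased; the 1/3 allotted to Elena's branch passes to Elena's issue by representation.
The 1/3 is divided into 4 equal shares of 1/12 among Nieves, Ximena, Yago, Alonso.
Nieves is living and takes 1/12.
Ximena is living and takes 1/12.
Yago is living and takes 1/12.
Alonso is living and takes 1/12.
Diego is living and takes 1/3.

Alonso 1/12; Diego 1/3; Graciela 1/18; Ines 1/18; Nieves 1/12; Pilar 1/6; Ursula 1/18; Ximena 1/12; Yago 1/12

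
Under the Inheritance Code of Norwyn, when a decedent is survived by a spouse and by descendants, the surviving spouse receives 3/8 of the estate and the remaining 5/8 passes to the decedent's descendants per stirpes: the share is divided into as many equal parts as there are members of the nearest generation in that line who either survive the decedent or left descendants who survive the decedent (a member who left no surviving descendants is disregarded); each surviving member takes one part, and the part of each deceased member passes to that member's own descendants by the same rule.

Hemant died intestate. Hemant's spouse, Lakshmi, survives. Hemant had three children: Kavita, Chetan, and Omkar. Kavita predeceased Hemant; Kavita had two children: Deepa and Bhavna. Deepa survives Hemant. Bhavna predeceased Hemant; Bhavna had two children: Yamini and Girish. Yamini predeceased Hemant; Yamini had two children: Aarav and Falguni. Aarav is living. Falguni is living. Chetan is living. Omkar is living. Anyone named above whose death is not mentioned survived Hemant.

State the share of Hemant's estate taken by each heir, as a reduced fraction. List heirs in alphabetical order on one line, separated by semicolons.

Aarav 5/192; Chetan 5/24; Deepa 5/48; Falguni 5/192; Girish 5/96; Lakshmi 3/8; Omkar 5/24

Lakshmi, as surviving spouse, takes 3/8.
The remaining 5/8 passes to Hemant's descendants per stirpes.
The 5/8 is divided into 3 equal shares of 5/24 among Kavita, Chetan, Omkar.
Kavita predeceased; the 5/24 allotted to Kavita's branch passes to Kavita's issue by representation.
The 5/24 is divided into 2 equal shares of 5/48 among Deepa, Bhavna.
Deepa is living and takes 5/48.
Bhavna predeceased; the 5/48 allotted to Bhavna's branch passes to Bhavna's issue by representation.
The 5/48 is divided into 2 equal shares of 5/96 among Yamini, Girish.
Yamini predeceased; the 5/96 allotted to Yamini's branch passes to Yamini's issue by representation.
The 5/96 is divided into 2 equal shares of 5/192 among Aarav, Falguni.
Aarav is living and takes 5/192.
Falguni is living and takes 5/192.
Girish is living and takes 5/96.
Chetan is living and takes 5/24.
Omkar is living and takes 5/24.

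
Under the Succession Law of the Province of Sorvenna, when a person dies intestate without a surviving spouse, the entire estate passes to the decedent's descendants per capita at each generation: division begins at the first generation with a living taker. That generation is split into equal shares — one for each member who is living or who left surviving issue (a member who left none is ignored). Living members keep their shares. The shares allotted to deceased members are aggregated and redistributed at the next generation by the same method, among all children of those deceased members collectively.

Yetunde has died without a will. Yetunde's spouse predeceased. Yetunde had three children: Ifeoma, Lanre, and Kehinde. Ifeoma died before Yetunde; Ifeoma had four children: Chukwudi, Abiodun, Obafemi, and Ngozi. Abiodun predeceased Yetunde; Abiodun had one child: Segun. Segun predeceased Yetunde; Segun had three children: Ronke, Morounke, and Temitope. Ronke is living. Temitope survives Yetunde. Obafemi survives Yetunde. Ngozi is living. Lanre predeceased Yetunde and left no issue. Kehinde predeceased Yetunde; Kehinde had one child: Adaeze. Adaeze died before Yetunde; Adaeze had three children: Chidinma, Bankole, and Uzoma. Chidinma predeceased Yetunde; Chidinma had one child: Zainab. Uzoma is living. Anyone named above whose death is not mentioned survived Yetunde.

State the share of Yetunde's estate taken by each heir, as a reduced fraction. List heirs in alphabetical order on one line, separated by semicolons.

There is no surviving spouse, so the entire estate passes to Yetunde's descendants per capita at each generation.
No one at generation 1 (Ifeoma, Kehinde) is living; moving to the next generation.
At generation 2 (Chukwudi, Abiodun, Obafemi, Ngozi, Adaeze) there are 5 shares of (1)/5 = 1/5 each.
Living: Chukwudi, Obafemi, and Ngozi — each takes 1/5.
Deceased: Abiodun and Adaeze. Their combined 2/5 is pooled and carried to generation 3.
At generation 3 (Segun, Chidinma, Bankole, Uzoma) there are 4 shares of (2/5)/4 = 1/10 each.
Living: Bankole and Uzoma — each takes 1/10.
Deceased: Segun and Chidinma. Their combined 1/5 is pooled and carried to generation 4.
At generation 4 (Ronke, Morounke, Temitope, Zainab) there are 4 shares of (1/5)/4 = 1/20 each.
Living: Ronke, Morounke, Temitope, and Zainab — each takes 1/20.

Bankole 1/10; Chukwudi 1/5; Morounke 1/20; Ngozi 1/5; Obafemi 1/5; Ronke 1/20; Temitope 1/20; Uzoma 1/10; Zainab 1/20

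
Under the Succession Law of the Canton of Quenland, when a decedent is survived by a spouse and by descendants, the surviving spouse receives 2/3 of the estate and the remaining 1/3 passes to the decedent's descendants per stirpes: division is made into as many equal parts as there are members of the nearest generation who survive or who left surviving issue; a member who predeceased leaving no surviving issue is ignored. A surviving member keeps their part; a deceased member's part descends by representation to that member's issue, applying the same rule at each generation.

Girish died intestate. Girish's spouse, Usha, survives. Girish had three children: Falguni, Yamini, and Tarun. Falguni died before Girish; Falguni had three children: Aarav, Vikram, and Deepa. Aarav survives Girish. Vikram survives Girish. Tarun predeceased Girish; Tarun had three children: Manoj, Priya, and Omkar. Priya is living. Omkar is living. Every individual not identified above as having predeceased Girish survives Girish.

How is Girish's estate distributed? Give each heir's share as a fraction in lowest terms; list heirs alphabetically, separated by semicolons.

Usha, as surviving spouse, takes 2/3.
The remaining 1/3 passes to Girish's descendants per stirpes.
The 1/3 is divided into 3 equal shares of 1/9 among Falguni, Yamini, Tarun.
Falguni predeceased; the 1/9 allotted to Falguni's branch passes to Falguni's issue by representation.
The 1/9 is divided into 3 equal shares of 1/27 among Aarav, Vikram, Deepa.
Aarav is living and takes 1/27.
Vikram is living and takes 1/27.
Deepa is living and takes 1/27.
Yamini is living and takes 1/9.
Tarun predeceased; the 1/9 allotted to Tarun's branch passes to Tarun's issue by representation.
The 1/9 is divided into 3 equal shares of 1/27 among Manoj, Priya, Omkar.
Manoj is living and takes 1/27.
Priya is living and takes 1/27.
Omkar is living and takes 1/27.

Aarav 1/27; Deepa 1/27; Manoj 1/27; Omkar 1/27; Priya 1/27; Usha 2/3; Vikram 1/27; Yamini 1/9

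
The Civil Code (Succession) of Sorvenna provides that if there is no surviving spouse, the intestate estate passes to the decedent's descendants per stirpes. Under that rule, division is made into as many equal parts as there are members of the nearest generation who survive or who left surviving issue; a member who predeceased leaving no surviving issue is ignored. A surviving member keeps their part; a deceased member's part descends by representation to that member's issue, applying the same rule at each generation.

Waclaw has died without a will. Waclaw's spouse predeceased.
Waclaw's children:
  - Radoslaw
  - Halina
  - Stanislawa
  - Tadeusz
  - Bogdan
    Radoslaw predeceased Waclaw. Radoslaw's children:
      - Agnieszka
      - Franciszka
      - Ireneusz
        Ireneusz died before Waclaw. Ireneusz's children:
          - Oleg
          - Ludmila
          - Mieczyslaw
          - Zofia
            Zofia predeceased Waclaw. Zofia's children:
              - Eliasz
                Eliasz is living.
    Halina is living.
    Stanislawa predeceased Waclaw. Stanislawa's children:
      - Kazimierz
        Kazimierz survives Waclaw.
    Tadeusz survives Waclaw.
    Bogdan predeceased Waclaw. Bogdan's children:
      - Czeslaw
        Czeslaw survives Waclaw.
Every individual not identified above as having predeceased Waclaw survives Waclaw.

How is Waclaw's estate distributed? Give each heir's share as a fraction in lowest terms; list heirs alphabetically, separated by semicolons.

Agnieszka 1/15; Czeslaw 1/5; Eliasz 1/60; Franciszka 1/15; Halina 1/5; Kazimierz 1/5; Ludmila 1/60; Mieczyslaw 1/60; Oleg 1/60; Tadeusz 1/5

There is no surviving spouse, so the entire estate passes to Waclaw's descendants per stirpes.
The estate is divided into 5 equal shares of 1/5 among Radoslaw, Halina, Stanislawa, Tadeusz, Bogdan.
Radoslaw predeceased; the 1/5 allotted to Radoslaw's branch passes to Radoslaw's issue by representation.
The 1/5 is divided into 3 equal shares of 1/15 among Agnieszka, Franciszka, Ireneusz.
Agnieszka is living and takes 1/15.
Franciszka is living and takes 1/15.
Ireneusz predeceased; the 1/15 allotted to Ireneusz's branch passes to Ireneusz's issue by representation.
The 1/15 is divided into 4 equal shares of 1/60 among Oleg, Ludmila, Mieczyslaw, Zofia.
Oleg is living and takes 1/60.
Ludmila is living and takes 1/60.
Mieczyslaw is living and takes 1/60.
Zofia predeceased; the 1/60 allotted to Zofia's branch passes to Zofia's issue by representation.
Eliasz is the sole taker at this level and receives the full 1/60.
Halina is living and takes 1/5.
Stanislawa predeceased; the 1/5 allotted to Stanislawa's branch passes to Stanislawa's issue by representation.
Kazimierz is the sole taker at this level and receives the full 1/5.
Tadeusz is living and takes 1/5.
Bogdan predeceased; the 1/5 allotted to Bogdan's branch passes to Bogdan's issue by representation.
Czeslaw is the sole taker at this level and receives the full 1/5.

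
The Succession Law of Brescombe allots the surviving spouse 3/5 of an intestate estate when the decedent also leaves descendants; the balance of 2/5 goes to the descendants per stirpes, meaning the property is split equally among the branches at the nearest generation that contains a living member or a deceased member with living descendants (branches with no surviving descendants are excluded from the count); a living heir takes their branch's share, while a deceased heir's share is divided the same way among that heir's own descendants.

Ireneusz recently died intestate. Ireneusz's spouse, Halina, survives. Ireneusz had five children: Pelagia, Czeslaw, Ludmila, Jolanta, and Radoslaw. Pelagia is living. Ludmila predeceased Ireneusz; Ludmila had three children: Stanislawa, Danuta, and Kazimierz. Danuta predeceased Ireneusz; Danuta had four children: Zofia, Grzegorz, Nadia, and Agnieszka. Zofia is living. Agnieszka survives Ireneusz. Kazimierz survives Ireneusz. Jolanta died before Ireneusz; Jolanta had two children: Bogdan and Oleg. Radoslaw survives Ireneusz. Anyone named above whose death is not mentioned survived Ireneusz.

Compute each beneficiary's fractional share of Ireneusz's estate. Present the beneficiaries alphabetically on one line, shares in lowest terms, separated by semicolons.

Agnieszka 1/150; Bogdan 1/25; Czeslaw 2/25; Grzegorz 1/150; Halina 3/5; Kazimierz 2/75; Nadia 1/150; Oleg 1/25; Pelagia 2/25; Radoslaw 2/25; Stanislawa 2/75; Zofia 1/150

Halina, as surviving spouse, takes 3/5.
The remaining 2/5 passes to Ireneusz's descendants per stirpes.
The 2/5 is divided into 5 equal shares of 2/25 among Pelagia, Czeslaw, Ludmila, Jolanta, Radoslaw.
Pelagia is living and takes 2/25.
Czeslaw is living and takes 2/25.
Ludmila predeceased; the 2/25 allotted to Ludmila's branch passes to Ludmila's issue by representation.
The 2/25 is divided into 3 equal shares of 2/75 among Stanislawa, Danuta, Kazimierz.
Stanislawa is living and takes 2/75.
Danuta predeceased; the 2/75 allotted to Danuta's branch passes to Danuta's issue by representation.
The 2/75 is divided into 4 equal shares of 1/150 among Zofia, Grzegorz, Nadia, Agnieszka.
Zofia is living and takes 1/150.
Grzegorz is living and takes 1/150.
Nadia is living and takes 1/150.
Agnieszka is living and takes 1/150.
Kazimierz is living and takes 2/75.
Jolanta predeceased; the 2/25 allotted to Jolanta's branch passes to Jolanta's issue by representation.
The 2/25 is divided into 2 equal shares of 1/25 among Bogdan, Oleg.
Bogdan is living and takes 1/25.
Oleg is living and takes 1/25.
Radoslaw is living and takes 2/25.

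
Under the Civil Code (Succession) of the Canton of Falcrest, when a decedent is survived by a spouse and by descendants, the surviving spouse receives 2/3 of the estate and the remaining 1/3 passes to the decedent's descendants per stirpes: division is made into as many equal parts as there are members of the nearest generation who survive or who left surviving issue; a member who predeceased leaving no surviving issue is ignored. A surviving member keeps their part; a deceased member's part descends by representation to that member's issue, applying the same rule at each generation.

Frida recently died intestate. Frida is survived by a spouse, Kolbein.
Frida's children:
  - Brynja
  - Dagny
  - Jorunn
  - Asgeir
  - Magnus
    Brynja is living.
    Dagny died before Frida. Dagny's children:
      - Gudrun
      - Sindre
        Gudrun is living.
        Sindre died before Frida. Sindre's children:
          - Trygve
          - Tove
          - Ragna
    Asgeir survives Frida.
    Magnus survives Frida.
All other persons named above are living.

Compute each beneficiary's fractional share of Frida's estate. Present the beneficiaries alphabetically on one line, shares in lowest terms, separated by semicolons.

Asgeir 1/15; Brynja 1/15; Gudrun 1/30; Jorunn 1/15; Kolbein 2/3; Magnus 1/15; Ragna 1/90; Tove 1/90; Trygve 1/90

Kolbein, as surviving spouse, takes 2/3.
The remaining 1/3 passes to Frida's descendants per stirpes.
The 1/3 is divided into 5 equal shares of 1/15 among Brynja, Dagny, Jorunn, Asgeir, Magnus.
Brynja is living and takes 1/15.
Dagny predeceased; the 1/15 allotted to Dagny's branch passes to Dagny's issue by representation.
The 1/15 is divided into 2 equal shares of 1/30 among Gudrun, Sindre.
Gudrun is living and takes 1/30.
Sindre predeceased; the 1/30 allotted to Sindre's branch passes to Sindre's issue by representation.
The 1/30 is divided into 3 equal shares of 1/90 among Trygve, Tove, Ragna.
Trygve is living and takes 1/90.
Tove is living and takes 1/90.
Ragna is living and takes 1/90.
Jorunn is living and takes 1/15.
Asgeir is living and takes 1/15.
Magnus is living and takes 1/15.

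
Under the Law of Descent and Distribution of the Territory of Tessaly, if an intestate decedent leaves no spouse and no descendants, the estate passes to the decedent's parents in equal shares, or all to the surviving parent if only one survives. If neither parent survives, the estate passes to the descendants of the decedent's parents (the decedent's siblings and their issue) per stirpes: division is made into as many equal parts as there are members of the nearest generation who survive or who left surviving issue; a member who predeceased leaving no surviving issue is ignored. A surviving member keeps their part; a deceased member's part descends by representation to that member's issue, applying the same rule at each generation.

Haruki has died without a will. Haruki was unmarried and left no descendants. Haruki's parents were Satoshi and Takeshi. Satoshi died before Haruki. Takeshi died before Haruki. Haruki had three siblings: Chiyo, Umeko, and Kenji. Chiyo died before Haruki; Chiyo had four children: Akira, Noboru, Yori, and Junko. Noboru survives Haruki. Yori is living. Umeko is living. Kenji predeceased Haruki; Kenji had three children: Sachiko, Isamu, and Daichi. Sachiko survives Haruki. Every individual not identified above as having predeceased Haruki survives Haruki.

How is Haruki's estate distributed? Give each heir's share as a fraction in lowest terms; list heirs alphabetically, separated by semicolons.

Neither parent survives and there are no descendants, so the estate passes to Haruki's siblings and their issue per stirpes.
The estate is divided into 3 equal shares of 1/3 among Chiyo, Umeko, Kenji.
Chiyo predeceased; the 1/3 allotted to Chiyo's branch passes to Chiyo's issue by representation.
The 1/3 is divided into 4 equal shares of 1/12 among Akira, Noboru, Yori, Junko.
Akira is living and takes 1/12.
Noboru is living and takes 1/12.
Yori is living and takes 1/12.
Junko is living and takes 1/12.
Umeko is living and takes 1/3.
Kenji predeceased; the 1/3 allotted to Kenji's branch passes to Kenji's issue by representation.
The 1/3 is divided into 3 equal shares of 1/9 among Sachiko, Isamu, Daichi.
Sachiko is living and takes 1/9.
Isamu is living and takes 1/9.
Daichi is living and takes 1/9.

Akira 1/12; Daichi 1/9; Isamu 1/9; Junko 1/12; Noboru 1/12; Sachiko 1/9; Umeko 1/3; Yori 1/12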